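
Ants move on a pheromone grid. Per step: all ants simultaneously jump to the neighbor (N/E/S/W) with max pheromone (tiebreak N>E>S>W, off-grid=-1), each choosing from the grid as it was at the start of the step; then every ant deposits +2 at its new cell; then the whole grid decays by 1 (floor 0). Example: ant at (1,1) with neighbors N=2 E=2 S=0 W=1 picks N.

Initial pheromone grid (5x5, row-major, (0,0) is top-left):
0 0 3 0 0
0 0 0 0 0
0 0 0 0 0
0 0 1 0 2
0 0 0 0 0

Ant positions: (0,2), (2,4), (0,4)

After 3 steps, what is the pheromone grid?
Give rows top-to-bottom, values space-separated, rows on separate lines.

After step 1: ants at (0,3),(3,4),(1,4)
  0 0 2 1 0
  0 0 0 0 1
  0 0 0 0 0
  0 0 0 0 3
  0 0 0 0 0
After step 2: ants at (0,2),(2,4),(0,4)
  0 0 3 0 1
  0 0 0 0 0
  0 0 0 0 1
  0 0 0 0 2
  0 0 0 0 0
After step 3: ants at (0,3),(3,4),(1,4)
  0 0 2 1 0
  0 0 0 0 1
  0 0 0 0 0
  0 0 0 0 3
  0 0 0 0 0

0 0 2 1 0
0 0 0 0 1
0 0 0 0 0
0 0 0 0 3
0 0 0 0 0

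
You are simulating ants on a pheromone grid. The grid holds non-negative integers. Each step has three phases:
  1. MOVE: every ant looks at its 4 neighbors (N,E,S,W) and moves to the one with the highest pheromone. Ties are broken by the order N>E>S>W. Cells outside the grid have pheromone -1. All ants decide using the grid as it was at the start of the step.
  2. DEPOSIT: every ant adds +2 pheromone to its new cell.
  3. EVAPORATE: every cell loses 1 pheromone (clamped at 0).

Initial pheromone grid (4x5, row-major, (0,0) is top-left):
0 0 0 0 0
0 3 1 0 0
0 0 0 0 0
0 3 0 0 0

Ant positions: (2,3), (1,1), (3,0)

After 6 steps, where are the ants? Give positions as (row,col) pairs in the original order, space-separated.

Step 1: ant0:(2,3)->N->(1,3) | ant1:(1,1)->E->(1,2) | ant2:(3,0)->E->(3,1)
  grid max=4 at (3,1)
Step 2: ant0:(1,3)->W->(1,2) | ant1:(1,2)->W->(1,1) | ant2:(3,1)->N->(2,1)
  grid max=3 at (1,1)
Step 3: ant0:(1,2)->W->(1,1) | ant1:(1,1)->E->(1,2) | ant2:(2,1)->N->(1,1)
  grid max=6 at (1,1)
Step 4: ant0:(1,1)->E->(1,2) | ant1:(1,2)->W->(1,1) | ant2:(1,1)->E->(1,2)
  grid max=7 at (1,1)
Step 5: ant0:(1,2)->W->(1,1) | ant1:(1,1)->E->(1,2) | ant2:(1,2)->W->(1,1)
  grid max=10 at (1,1)
Step 6: ant0:(1,1)->E->(1,2) | ant1:(1,2)->W->(1,1) | ant2:(1,1)->E->(1,2)
  grid max=11 at (1,1)

(1,2) (1,1) (1,2)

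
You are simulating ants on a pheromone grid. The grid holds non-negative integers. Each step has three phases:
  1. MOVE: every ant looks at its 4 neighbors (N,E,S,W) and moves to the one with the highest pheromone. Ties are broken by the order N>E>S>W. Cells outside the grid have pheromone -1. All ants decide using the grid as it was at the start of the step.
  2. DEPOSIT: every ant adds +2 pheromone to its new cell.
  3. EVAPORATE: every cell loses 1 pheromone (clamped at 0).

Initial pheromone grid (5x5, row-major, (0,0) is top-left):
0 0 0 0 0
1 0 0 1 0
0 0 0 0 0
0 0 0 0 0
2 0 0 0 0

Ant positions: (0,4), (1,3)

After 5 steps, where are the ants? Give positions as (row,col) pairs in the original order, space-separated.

Step 1: ant0:(0,4)->S->(1,4) | ant1:(1,3)->N->(0,3)
  grid max=1 at (0,3)
Step 2: ant0:(1,4)->N->(0,4) | ant1:(0,3)->E->(0,4)
  grid max=3 at (0,4)
Step 3: ant0:(0,4)->S->(1,4) | ant1:(0,4)->S->(1,4)
  grid max=3 at (1,4)
Step 4: ant0:(1,4)->N->(0,4) | ant1:(1,4)->N->(0,4)
  grid max=5 at (0,4)
Step 5: ant0:(0,4)->S->(1,4) | ant1:(0,4)->S->(1,4)
  grid max=5 at (1,4)

(1,4) (1,4)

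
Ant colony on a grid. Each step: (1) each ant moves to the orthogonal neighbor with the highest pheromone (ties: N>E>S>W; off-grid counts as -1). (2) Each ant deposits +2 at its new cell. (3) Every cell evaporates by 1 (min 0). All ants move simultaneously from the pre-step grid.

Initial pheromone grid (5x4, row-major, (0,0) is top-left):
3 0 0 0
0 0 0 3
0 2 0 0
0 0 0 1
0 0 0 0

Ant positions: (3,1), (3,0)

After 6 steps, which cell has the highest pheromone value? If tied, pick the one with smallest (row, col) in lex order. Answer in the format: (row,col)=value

Step 1: ant0:(3,1)->N->(2,1) | ant1:(3,0)->N->(2,0)
  grid max=3 at (2,1)
Step 2: ant0:(2,1)->W->(2,0) | ant1:(2,0)->E->(2,1)
  grid max=4 at (2,1)
Step 3: ant0:(2,0)->E->(2,1) | ant1:(2,1)->W->(2,0)
  grid max=5 at (2,1)
Step 4: ant0:(2,1)->W->(2,0) | ant1:(2,0)->E->(2,1)
  grid max=6 at (2,1)
Step 5: ant0:(2,0)->E->(2,1) | ant1:(2,1)->W->(2,0)
  grid max=7 at (2,1)
Step 6: ant0:(2,1)->W->(2,0) | ant1:(2,0)->E->(2,1)
  grid max=8 at (2,1)
Final grid:
  0 0 0 0
  0 0 0 0
  6 8 0 0
  0 0 0 0
  0 0 0 0
Max pheromone 8 at (2,1)

Answer: (2,1)=8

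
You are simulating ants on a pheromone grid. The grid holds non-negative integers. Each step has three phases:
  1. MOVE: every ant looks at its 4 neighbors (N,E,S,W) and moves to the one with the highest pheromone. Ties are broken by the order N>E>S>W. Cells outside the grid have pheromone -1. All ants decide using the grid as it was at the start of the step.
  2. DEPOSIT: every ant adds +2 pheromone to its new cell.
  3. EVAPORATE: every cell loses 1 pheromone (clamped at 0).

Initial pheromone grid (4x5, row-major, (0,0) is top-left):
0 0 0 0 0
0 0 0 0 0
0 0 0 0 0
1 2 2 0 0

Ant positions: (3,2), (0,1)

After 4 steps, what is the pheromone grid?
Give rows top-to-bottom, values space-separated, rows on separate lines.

After step 1: ants at (3,1),(0,2)
  0 0 1 0 0
  0 0 0 0 0
  0 0 0 0 0
  0 3 1 0 0
After step 2: ants at (3,2),(0,3)
  0 0 0 1 0
  0 0 0 0 0
  0 0 0 0 0
  0 2 2 0 0
After step 3: ants at (3,1),(0,4)
  0 0 0 0 1
  0 0 0 0 0
  0 0 0 0 0
  0 3 1 0 0
After step 4: ants at (3,2),(1,4)
  0 0 0 0 0
  0 0 0 0 1
  0 0 0 0 0
  0 2 2 0 0

0 0 0 0 0
0 0 0 0 1
0 0 0 0 0
0 2 2 0 0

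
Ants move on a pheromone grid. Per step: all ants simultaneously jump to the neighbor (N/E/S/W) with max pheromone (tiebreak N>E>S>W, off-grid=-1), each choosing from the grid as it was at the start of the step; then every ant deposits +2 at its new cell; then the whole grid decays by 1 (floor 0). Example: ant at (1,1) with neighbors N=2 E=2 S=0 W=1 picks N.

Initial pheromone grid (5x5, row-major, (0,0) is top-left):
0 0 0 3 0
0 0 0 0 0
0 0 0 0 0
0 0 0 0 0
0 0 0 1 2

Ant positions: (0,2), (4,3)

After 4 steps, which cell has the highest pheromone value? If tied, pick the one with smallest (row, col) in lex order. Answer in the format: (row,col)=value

Answer: (0,3)=3

Derivation:
Step 1: ant0:(0,2)->E->(0,3) | ant1:(4,3)->E->(4,4)
  grid max=4 at (0,3)
Step 2: ant0:(0,3)->E->(0,4) | ant1:(4,4)->N->(3,4)
  grid max=3 at (0,3)
Step 3: ant0:(0,4)->W->(0,3) | ant1:(3,4)->S->(4,4)
  grid max=4 at (0,3)
Step 4: ant0:(0,3)->E->(0,4) | ant1:(4,4)->N->(3,4)
  grid max=3 at (0,3)
Final grid:
  0 0 0 3 1
  0 0 0 0 0
  0 0 0 0 0
  0 0 0 0 1
  0 0 0 0 2
Max pheromone 3 at (0,3)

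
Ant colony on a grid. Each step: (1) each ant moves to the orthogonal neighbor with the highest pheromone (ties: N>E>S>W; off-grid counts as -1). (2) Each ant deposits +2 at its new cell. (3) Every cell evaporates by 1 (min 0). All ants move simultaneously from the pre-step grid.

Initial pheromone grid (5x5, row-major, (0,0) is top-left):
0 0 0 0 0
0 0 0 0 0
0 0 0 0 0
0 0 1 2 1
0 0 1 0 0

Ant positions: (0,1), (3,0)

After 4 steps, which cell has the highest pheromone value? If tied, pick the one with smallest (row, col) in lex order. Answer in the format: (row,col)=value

Answer: (0,1)=1

Derivation:
Step 1: ant0:(0,1)->E->(0,2) | ant1:(3,0)->N->(2,0)
  grid max=1 at (0,2)
Step 2: ant0:(0,2)->E->(0,3) | ant1:(2,0)->N->(1,0)
  grid max=1 at (0,3)
Step 3: ant0:(0,3)->E->(0,4) | ant1:(1,0)->N->(0,0)
  grid max=1 at (0,0)
Step 4: ant0:(0,4)->S->(1,4) | ant1:(0,0)->E->(0,1)
  grid max=1 at (0,1)
Final grid:
  0 1 0 0 0
  0 0 0 0 1
  0 0 0 0 0
  0 0 0 0 0
  0 0 0 0 0
Max pheromone 1 at (0,1)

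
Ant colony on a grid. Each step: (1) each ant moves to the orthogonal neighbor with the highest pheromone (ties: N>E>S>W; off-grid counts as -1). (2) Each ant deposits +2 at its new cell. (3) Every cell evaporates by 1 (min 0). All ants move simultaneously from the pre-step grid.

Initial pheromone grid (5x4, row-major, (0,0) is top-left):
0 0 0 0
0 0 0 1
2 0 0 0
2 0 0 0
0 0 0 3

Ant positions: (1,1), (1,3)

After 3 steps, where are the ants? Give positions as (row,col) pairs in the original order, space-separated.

Step 1: ant0:(1,1)->N->(0,1) | ant1:(1,3)->N->(0,3)
  grid max=2 at (4,3)
Step 2: ant0:(0,1)->E->(0,2) | ant1:(0,3)->S->(1,3)
  grid max=1 at (0,2)
Step 3: ant0:(0,2)->E->(0,3) | ant1:(1,3)->N->(0,3)
  grid max=3 at (0,3)

(0,3) (0,3)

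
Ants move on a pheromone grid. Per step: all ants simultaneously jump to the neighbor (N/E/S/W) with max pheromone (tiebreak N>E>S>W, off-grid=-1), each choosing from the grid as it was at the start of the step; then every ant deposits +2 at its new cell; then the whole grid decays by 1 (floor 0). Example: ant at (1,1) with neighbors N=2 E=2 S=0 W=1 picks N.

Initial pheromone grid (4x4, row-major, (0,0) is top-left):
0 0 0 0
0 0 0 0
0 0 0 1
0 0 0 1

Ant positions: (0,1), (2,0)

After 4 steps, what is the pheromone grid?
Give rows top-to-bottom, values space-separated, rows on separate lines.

After step 1: ants at (0,2),(1,0)
  0 0 1 0
  1 0 0 0
  0 0 0 0
  0 0 0 0
After step 2: ants at (0,3),(0,0)
  1 0 0 1
  0 0 0 0
  0 0 0 0
  0 0 0 0
After step 3: ants at (1,3),(0,1)
  0 1 0 0
  0 0 0 1
  0 0 0 0
  0 0 0 0
After step 4: ants at (0,3),(0,2)
  0 0 1 1
  0 0 0 0
  0 0 0 0
  0 0 0 0

0 0 1 1
0 0 0 0
0 0 0 0
0 0 0 0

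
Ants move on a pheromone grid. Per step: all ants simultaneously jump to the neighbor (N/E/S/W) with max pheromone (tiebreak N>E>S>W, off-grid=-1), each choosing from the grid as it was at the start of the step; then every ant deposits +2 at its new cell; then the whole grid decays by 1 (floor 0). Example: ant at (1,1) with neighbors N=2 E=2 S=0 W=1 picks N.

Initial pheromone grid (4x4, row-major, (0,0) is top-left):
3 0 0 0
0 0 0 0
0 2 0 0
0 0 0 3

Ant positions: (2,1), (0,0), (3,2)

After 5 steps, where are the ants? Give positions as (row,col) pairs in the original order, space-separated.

Step 1: ant0:(2,1)->N->(1,1) | ant1:(0,0)->E->(0,1) | ant2:(3,2)->E->(3,3)
  grid max=4 at (3,3)
Step 2: ant0:(1,1)->N->(0,1) | ant1:(0,1)->W->(0,0) | ant2:(3,3)->N->(2,3)
  grid max=3 at (0,0)
Step 3: ant0:(0,1)->W->(0,0) | ant1:(0,0)->E->(0,1) | ant2:(2,3)->S->(3,3)
  grid max=4 at (0,0)
Step 4: ant0:(0,0)->E->(0,1) | ant1:(0,1)->W->(0,0) | ant2:(3,3)->N->(2,3)
  grid max=5 at (0,0)
Step 5: ant0:(0,1)->W->(0,0) | ant1:(0,0)->E->(0,1) | ant2:(2,3)->S->(3,3)
  grid max=6 at (0,0)

(0,0) (0,1) (3,3)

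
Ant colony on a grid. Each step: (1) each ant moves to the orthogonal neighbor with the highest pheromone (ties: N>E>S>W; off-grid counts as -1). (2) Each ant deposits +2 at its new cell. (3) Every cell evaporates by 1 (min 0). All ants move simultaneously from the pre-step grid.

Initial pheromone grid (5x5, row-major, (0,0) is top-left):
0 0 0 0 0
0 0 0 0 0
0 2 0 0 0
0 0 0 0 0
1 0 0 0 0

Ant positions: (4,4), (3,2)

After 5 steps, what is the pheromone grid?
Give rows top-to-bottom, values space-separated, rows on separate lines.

After step 1: ants at (3,4),(2,2)
  0 0 0 0 0
  0 0 0 0 0
  0 1 1 0 0
  0 0 0 0 1
  0 0 0 0 0
After step 2: ants at (2,4),(2,1)
  0 0 0 0 0
  0 0 0 0 0
  0 2 0 0 1
  0 0 0 0 0
  0 0 0 0 0
After step 3: ants at (1,4),(1,1)
  0 0 0 0 0
  0 1 0 0 1
  0 1 0 0 0
  0 0 0 0 0
  0 0 0 0 0
After step 4: ants at (0,4),(2,1)
  0 0 0 0 1
  0 0 0 0 0
  0 2 0 0 0
  0 0 0 0 0
  0 0 0 0 0
After step 5: ants at (1,4),(1,1)
  0 0 0 0 0
  0 1 0 0 1
  0 1 0 0 0
  0 0 0 0 0
  0 0 0 0 0

0 0 0 0 0
0 1 0 0 1
0 1 0 0 0
0 0 0 0 0
0 0 0 0 0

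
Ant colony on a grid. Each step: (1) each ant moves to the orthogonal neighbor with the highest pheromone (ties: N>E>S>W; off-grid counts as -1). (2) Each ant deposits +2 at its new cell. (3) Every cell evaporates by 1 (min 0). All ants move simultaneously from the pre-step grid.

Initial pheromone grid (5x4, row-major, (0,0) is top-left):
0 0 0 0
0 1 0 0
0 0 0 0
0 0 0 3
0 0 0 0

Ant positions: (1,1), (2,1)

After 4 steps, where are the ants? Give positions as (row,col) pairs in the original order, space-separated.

Step 1: ant0:(1,1)->N->(0,1) | ant1:(2,1)->N->(1,1)
  grid max=2 at (1,1)
Step 2: ant0:(0,1)->S->(1,1) | ant1:(1,1)->N->(0,1)
  grid max=3 at (1,1)
Step 3: ant0:(1,1)->N->(0,1) | ant1:(0,1)->S->(1,1)
  grid max=4 at (1,1)
Step 4: ant0:(0,1)->S->(1,1) | ant1:(1,1)->N->(0,1)
  grid max=5 at (1,1)

(1,1) (0,1)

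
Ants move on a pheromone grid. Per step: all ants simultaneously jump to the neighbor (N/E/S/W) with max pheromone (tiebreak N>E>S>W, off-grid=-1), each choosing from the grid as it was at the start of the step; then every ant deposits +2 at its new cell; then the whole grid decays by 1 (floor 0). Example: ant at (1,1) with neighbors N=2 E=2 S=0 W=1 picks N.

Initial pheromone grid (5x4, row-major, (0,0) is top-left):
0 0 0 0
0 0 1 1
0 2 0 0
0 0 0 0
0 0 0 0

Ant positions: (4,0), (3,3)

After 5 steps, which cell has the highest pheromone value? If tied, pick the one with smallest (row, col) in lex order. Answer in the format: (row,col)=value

Step 1: ant0:(4,0)->N->(3,0) | ant1:(3,3)->N->(2,3)
  grid max=1 at (2,1)
Step 2: ant0:(3,0)->N->(2,0) | ant1:(2,3)->N->(1,3)
  grid max=1 at (1,3)
Step 3: ant0:(2,0)->N->(1,0) | ant1:(1,3)->N->(0,3)
  grid max=1 at (0,3)
Step 4: ant0:(1,0)->N->(0,0) | ant1:(0,3)->S->(1,3)
  grid max=1 at (0,0)
Step 5: ant0:(0,0)->E->(0,1) | ant1:(1,3)->N->(0,3)
  grid max=1 at (0,1)
Final grid:
  0 1 0 1
  0 0 0 0
  0 0 0 0
  0 0 0 0
  0 0 0 0
Max pheromone 1 at (0,1)

Answer: (0,1)=1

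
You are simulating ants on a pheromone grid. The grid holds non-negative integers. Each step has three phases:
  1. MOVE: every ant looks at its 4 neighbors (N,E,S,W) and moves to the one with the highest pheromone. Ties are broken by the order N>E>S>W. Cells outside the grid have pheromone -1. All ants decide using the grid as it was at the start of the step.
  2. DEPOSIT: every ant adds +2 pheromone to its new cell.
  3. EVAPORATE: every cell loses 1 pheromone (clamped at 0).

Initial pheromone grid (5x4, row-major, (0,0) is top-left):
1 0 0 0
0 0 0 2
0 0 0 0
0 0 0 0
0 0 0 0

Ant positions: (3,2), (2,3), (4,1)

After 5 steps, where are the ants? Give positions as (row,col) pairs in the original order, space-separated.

Step 1: ant0:(3,2)->N->(2,2) | ant1:(2,3)->N->(1,3) | ant2:(4,1)->N->(3,1)
  grid max=3 at (1,3)
Step 2: ant0:(2,2)->N->(1,2) | ant1:(1,3)->N->(0,3) | ant2:(3,1)->N->(2,1)
  grid max=2 at (1,3)
Step 3: ant0:(1,2)->E->(1,3) | ant1:(0,3)->S->(1,3) | ant2:(2,1)->N->(1,1)
  grid max=5 at (1,3)
Step 4: ant0:(1,3)->N->(0,3) | ant1:(1,3)->N->(0,3) | ant2:(1,1)->N->(0,1)
  grid max=4 at (1,3)
Step 5: ant0:(0,3)->S->(1,3) | ant1:(0,3)->S->(1,3) | ant2:(0,1)->E->(0,2)
  grid max=7 at (1,3)

(1,3) (1,3) (0,2)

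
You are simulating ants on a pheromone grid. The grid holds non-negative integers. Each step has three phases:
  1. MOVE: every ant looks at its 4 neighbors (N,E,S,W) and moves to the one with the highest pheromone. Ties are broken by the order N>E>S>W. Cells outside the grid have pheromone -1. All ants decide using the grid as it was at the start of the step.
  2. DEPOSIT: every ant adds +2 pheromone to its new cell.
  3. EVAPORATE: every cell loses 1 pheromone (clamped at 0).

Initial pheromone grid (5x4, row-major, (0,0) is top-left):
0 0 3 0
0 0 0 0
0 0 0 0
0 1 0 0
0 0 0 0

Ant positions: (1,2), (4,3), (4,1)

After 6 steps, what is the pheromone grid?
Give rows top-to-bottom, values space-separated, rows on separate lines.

After step 1: ants at (0,2),(3,3),(3,1)
  0 0 4 0
  0 0 0 0
  0 0 0 0
  0 2 0 1
  0 0 0 0
After step 2: ants at (0,3),(2,3),(2,1)
  0 0 3 1
  0 0 0 0
  0 1 0 1
  0 1 0 0
  0 0 0 0
After step 3: ants at (0,2),(1,3),(3,1)
  0 0 4 0
  0 0 0 1
  0 0 0 0
  0 2 0 0
  0 0 0 0
After step 4: ants at (0,3),(0,3),(2,1)
  0 0 3 3
  0 0 0 0
  0 1 0 0
  0 1 0 0
  0 0 0 0
After step 5: ants at (0,2),(0,2),(3,1)
  0 0 6 2
  0 0 0 0
  0 0 0 0
  0 2 0 0
  0 0 0 0
After step 6: ants at (0,3),(0,3),(2,1)
  0 0 5 5
  0 0 0 0
  0 1 0 0
  0 1 0 0
  0 0 0 0

0 0 5 5
0 0 0 0
0 1 0 0
0 1 0 0
0 0 0 0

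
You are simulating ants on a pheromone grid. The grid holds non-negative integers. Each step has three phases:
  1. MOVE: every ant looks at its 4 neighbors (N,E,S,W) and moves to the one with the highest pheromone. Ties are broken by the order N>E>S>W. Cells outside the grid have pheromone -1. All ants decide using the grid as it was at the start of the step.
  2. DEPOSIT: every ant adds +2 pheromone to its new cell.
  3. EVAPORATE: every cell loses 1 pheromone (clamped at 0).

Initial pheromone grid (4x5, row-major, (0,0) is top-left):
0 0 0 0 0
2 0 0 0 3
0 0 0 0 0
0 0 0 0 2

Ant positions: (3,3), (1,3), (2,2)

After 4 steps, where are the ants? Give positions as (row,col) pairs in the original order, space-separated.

Step 1: ant0:(3,3)->E->(3,4) | ant1:(1,3)->E->(1,4) | ant2:(2,2)->N->(1,2)
  grid max=4 at (1,4)
Step 2: ant0:(3,4)->N->(2,4) | ant1:(1,4)->N->(0,4) | ant2:(1,2)->N->(0,2)
  grid max=3 at (1,4)
Step 3: ant0:(2,4)->N->(1,4) | ant1:(0,4)->S->(1,4) | ant2:(0,2)->E->(0,3)
  grid max=6 at (1,4)
Step 4: ant0:(1,4)->N->(0,4) | ant1:(1,4)->N->(0,4) | ant2:(0,3)->E->(0,4)
  grid max=5 at (0,4)

(0,4) (0,4) (0,4)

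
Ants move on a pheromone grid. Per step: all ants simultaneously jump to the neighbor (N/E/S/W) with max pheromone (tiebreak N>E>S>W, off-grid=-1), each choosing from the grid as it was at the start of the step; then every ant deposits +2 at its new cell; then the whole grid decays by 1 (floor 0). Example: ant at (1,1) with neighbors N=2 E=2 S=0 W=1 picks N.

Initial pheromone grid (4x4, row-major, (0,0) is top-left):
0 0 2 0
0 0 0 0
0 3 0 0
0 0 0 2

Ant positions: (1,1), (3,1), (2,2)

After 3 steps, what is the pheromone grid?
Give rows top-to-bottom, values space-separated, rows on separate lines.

After step 1: ants at (2,1),(2,1),(2,1)
  0 0 1 0
  0 0 0 0
  0 8 0 0
  0 0 0 1
After step 2: ants at (1,1),(1,1),(1,1)
  0 0 0 0
  0 5 0 0
  0 7 0 0
  0 0 0 0
After step 3: ants at (2,1),(2,1),(2,1)
  0 0 0 0
  0 4 0 0
  0 12 0 0
  0 0 0 0

0 0 0 0
0 4 0 0
0 12 0 0
0 0 0 0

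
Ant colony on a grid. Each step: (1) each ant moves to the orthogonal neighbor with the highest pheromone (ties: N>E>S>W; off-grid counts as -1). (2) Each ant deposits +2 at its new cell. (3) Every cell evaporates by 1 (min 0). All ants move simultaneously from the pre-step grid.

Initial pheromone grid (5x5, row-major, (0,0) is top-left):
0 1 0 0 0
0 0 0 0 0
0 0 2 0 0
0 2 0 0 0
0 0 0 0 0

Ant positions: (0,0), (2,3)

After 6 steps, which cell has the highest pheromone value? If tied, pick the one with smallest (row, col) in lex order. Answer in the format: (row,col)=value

Step 1: ant0:(0,0)->E->(0,1) | ant1:(2,3)->W->(2,2)
  grid max=3 at (2,2)
Step 2: ant0:(0,1)->E->(0,2) | ant1:(2,2)->N->(1,2)
  grid max=2 at (2,2)
Step 3: ant0:(0,2)->S->(1,2) | ant1:(1,2)->S->(2,2)
  grid max=3 at (2,2)
Step 4: ant0:(1,2)->S->(2,2) | ant1:(2,2)->N->(1,2)
  grid max=4 at (2,2)
Step 5: ant0:(2,2)->N->(1,2) | ant1:(1,2)->S->(2,2)
  grid max=5 at (2,2)
Step 6: ant0:(1,2)->S->(2,2) | ant1:(2,2)->N->(1,2)
  grid max=6 at (2,2)
Final grid:
  0 0 0 0 0
  0 0 5 0 0
  0 0 6 0 0
  0 0 0 0 0
  0 0 0 0 0
Max pheromone 6 at (2,2)

Answer: (2,2)=6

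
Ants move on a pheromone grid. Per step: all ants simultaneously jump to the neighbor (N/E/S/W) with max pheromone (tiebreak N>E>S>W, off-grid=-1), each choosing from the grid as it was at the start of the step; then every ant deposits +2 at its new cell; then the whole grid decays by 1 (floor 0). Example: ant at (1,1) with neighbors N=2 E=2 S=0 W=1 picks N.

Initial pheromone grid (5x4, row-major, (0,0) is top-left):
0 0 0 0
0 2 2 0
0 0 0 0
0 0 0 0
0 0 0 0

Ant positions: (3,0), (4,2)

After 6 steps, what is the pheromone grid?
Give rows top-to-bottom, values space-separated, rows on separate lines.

After step 1: ants at (2,0),(3,2)
  0 0 0 0
  0 1 1 0
  1 0 0 0
  0 0 1 0
  0 0 0 0
After step 2: ants at (1,0),(2,2)
  0 0 0 0
  1 0 0 0
  0 0 1 0
  0 0 0 0
  0 0 0 0
After step 3: ants at (0,0),(1,2)
  1 0 0 0
  0 0 1 0
  0 0 0 0
  0 0 0 0
  0 0 0 0
After step 4: ants at (0,1),(0,2)
  0 1 1 0
  0 0 0 0
  0 0 0 0
  0 0 0 0
  0 0 0 0
After step 5: ants at (0,2),(0,1)
  0 2 2 0
  0 0 0 0
  0 0 0 0
  0 0 0 0
  0 0 0 0
After step 6: ants at (0,1),(0,2)
  0 3 3 0
  0 0 0 0
  0 0 0 0
  0 0 0 0
  0 0 0 0

0 3 3 0
0 0 0 0
0 0 0 0
0 0 0 0
0 0 0 0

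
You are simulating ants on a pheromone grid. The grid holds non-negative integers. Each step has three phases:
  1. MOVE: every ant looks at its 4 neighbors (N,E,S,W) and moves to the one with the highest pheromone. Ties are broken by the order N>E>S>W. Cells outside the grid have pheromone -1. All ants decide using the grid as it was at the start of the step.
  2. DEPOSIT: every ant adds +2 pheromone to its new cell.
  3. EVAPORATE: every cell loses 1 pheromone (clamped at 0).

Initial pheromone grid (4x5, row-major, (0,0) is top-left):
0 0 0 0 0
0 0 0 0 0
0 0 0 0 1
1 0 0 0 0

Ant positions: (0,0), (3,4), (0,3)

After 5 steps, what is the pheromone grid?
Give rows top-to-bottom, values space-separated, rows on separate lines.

After step 1: ants at (0,1),(2,4),(0,4)
  0 1 0 0 1
  0 0 0 0 0
  0 0 0 0 2
  0 0 0 0 0
After step 2: ants at (0,2),(1,4),(1,4)
  0 0 1 0 0
  0 0 0 0 3
  0 0 0 0 1
  0 0 0 0 0
After step 3: ants at (0,3),(2,4),(2,4)
  0 0 0 1 0
  0 0 0 0 2
  0 0 0 0 4
  0 0 0 0 0
After step 4: ants at (0,4),(1,4),(1,4)
  0 0 0 0 1
  0 0 0 0 5
  0 0 0 0 3
  0 0 0 0 0
After step 5: ants at (1,4),(2,4),(2,4)
  0 0 0 0 0
  0 0 0 0 6
  0 0 0 0 6
  0 0 0 0 0

0 0 0 0 0
0 0 0 0 6
0 0 0 0 6
0 0 0 0 0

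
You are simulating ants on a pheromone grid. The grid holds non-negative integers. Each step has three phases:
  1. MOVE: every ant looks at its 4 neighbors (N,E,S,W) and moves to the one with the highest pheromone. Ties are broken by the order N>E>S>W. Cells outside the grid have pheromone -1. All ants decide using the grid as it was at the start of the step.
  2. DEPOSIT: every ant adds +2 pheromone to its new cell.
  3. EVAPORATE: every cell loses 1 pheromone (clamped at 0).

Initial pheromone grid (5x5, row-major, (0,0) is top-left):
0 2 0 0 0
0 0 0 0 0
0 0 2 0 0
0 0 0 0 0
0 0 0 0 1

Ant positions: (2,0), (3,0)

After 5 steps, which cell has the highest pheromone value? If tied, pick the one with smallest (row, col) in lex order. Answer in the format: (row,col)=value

Step 1: ant0:(2,0)->N->(1,0) | ant1:(3,0)->N->(2,0)
  grid max=1 at (0,1)
Step 2: ant0:(1,0)->S->(2,0) | ant1:(2,0)->N->(1,0)
  grid max=2 at (1,0)
Step 3: ant0:(2,0)->N->(1,0) | ant1:(1,0)->S->(2,0)
  grid max=3 at (1,0)
Step 4: ant0:(1,0)->S->(2,0) | ant1:(2,0)->N->(1,0)
  grid max=4 at (1,0)
Step 5: ant0:(2,0)->N->(1,0) | ant1:(1,0)->S->(2,0)
  grid max=5 at (1,0)
Final grid:
  0 0 0 0 0
  5 0 0 0 0
  5 0 0 0 0
  0 0 0 0 0
  0 0 0 0 0
Max pheromone 5 at (1,0)

Answer: (1,0)=5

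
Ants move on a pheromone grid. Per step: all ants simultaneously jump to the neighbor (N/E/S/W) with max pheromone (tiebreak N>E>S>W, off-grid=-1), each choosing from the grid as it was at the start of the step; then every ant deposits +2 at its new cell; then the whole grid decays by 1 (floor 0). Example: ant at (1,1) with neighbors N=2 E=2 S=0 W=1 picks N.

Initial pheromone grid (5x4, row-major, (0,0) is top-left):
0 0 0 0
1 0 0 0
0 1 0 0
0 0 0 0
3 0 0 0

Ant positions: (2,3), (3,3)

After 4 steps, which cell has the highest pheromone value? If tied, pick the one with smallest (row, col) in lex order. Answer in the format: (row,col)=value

Answer: (1,3)=4

Derivation:
Step 1: ant0:(2,3)->N->(1,3) | ant1:(3,3)->N->(2,3)
  grid max=2 at (4,0)
Step 2: ant0:(1,3)->S->(2,3) | ant1:(2,3)->N->(1,3)
  grid max=2 at (1,3)
Step 3: ant0:(2,3)->N->(1,3) | ant1:(1,3)->S->(2,3)
  grid max=3 at (1,3)
Step 4: ant0:(1,3)->S->(2,3) | ant1:(2,3)->N->(1,3)
  grid max=4 at (1,3)
Final grid:
  0 0 0 0
  0 0 0 4
  0 0 0 4
  0 0 0 0
  0 0 0 0
Max pheromone 4 at (1,3)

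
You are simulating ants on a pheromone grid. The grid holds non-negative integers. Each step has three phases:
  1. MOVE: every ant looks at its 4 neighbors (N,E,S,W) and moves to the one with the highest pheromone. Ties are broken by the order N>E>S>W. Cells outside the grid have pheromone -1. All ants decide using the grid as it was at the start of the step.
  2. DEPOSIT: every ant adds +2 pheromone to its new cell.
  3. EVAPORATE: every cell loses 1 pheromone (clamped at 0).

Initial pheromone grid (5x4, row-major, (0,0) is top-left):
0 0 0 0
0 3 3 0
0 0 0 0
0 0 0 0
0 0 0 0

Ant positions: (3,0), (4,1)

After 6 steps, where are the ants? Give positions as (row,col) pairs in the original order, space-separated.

Step 1: ant0:(3,0)->N->(2,0) | ant1:(4,1)->N->(3,1)
  grid max=2 at (1,1)
Step 2: ant0:(2,0)->N->(1,0) | ant1:(3,1)->N->(2,1)
  grid max=1 at (1,0)
Step 3: ant0:(1,0)->E->(1,1) | ant1:(2,1)->N->(1,1)
  grid max=4 at (1,1)
Step 4: ant0:(1,1)->N->(0,1) | ant1:(1,1)->N->(0,1)
  grid max=3 at (0,1)
Step 5: ant0:(0,1)->S->(1,1) | ant1:(0,1)->S->(1,1)
  grid max=6 at (1,1)
Step 6: ant0:(1,1)->N->(0,1) | ant1:(1,1)->N->(0,1)
  grid max=5 at (0,1)

(0,1) (0,1)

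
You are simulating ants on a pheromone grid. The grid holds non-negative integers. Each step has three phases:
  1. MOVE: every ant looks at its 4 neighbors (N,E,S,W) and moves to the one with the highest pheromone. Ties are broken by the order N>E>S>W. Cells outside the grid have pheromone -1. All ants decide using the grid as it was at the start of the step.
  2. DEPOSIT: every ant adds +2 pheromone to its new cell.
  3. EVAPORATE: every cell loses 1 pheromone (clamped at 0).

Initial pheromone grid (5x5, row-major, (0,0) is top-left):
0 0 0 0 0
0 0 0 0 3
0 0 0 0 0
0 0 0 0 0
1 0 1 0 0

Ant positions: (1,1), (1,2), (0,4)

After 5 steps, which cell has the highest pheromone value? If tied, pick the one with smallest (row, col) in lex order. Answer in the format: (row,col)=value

Step 1: ant0:(1,1)->N->(0,1) | ant1:(1,2)->N->(0,2) | ant2:(0,4)->S->(1,4)
  grid max=4 at (1,4)
Step 2: ant0:(0,1)->E->(0,2) | ant1:(0,2)->W->(0,1) | ant2:(1,4)->N->(0,4)
  grid max=3 at (1,4)
Step 3: ant0:(0,2)->W->(0,1) | ant1:(0,1)->E->(0,2) | ant2:(0,4)->S->(1,4)
  grid max=4 at (1,4)
Step 4: ant0:(0,1)->E->(0,2) | ant1:(0,2)->W->(0,1) | ant2:(1,4)->N->(0,4)
  grid max=4 at (0,1)
Step 5: ant0:(0,2)->W->(0,1) | ant1:(0,1)->E->(0,2) | ant2:(0,4)->S->(1,4)
  grid max=5 at (0,1)
Final grid:
  0 5 5 0 0
  0 0 0 0 4
  0 0 0 0 0
  0 0 0 0 0
  0 0 0 0 0
Max pheromone 5 at (0,1)

Answer: (0,1)=5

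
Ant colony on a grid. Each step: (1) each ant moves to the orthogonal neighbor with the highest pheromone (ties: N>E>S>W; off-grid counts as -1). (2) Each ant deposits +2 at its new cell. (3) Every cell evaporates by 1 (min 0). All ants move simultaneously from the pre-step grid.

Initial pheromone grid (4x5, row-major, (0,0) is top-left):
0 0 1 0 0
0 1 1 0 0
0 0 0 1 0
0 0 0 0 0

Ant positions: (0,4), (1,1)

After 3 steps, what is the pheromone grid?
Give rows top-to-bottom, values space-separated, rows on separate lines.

After step 1: ants at (1,4),(1,2)
  0 0 0 0 0
  0 0 2 0 1
  0 0 0 0 0
  0 0 0 0 0
After step 2: ants at (0,4),(0,2)
  0 0 1 0 1
  0 0 1 0 0
  0 0 0 0 0
  0 0 0 0 0
After step 3: ants at (1,4),(1,2)
  0 0 0 0 0
  0 0 2 0 1
  0 0 0 0 0
  0 0 0 0 0

0 0 0 0 0
0 0 2 0 1
0 0 0 0 0
0 0 0 0 0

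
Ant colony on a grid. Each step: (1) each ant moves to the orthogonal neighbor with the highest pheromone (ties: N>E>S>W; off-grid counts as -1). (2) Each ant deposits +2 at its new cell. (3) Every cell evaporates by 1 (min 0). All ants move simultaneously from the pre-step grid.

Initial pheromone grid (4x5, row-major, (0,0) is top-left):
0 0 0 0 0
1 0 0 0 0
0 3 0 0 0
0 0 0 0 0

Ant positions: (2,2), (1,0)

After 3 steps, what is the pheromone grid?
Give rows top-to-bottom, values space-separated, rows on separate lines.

After step 1: ants at (2,1),(0,0)
  1 0 0 0 0
  0 0 0 0 0
  0 4 0 0 0
  0 0 0 0 0
After step 2: ants at (1,1),(0,1)
  0 1 0 0 0
  0 1 0 0 0
  0 3 0 0 0
  0 0 0 0 0
After step 3: ants at (2,1),(1,1)
  0 0 0 0 0
  0 2 0 0 0
  0 4 0 0 0
  0 0 0 0 0

0 0 0 0 0
0 2 0 0 0
0 4 0 0 0
0 0 0 0 0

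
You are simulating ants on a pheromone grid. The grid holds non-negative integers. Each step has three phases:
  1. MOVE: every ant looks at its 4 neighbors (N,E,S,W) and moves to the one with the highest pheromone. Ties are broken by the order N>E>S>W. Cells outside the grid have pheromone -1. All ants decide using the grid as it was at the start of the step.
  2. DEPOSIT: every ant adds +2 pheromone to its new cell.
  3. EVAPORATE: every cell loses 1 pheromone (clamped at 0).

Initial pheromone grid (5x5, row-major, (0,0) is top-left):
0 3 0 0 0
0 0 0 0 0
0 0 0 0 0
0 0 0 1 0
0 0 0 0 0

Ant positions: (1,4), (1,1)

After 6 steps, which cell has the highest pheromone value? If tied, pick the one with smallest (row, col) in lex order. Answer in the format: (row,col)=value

Step 1: ant0:(1,4)->N->(0,4) | ant1:(1,1)->N->(0,1)
  grid max=4 at (0,1)
Step 2: ant0:(0,4)->S->(1,4) | ant1:(0,1)->E->(0,2)
  grid max=3 at (0,1)
Step 3: ant0:(1,4)->N->(0,4) | ant1:(0,2)->W->(0,1)
  grid max=4 at (0,1)
Step 4: ant0:(0,4)->S->(1,4) | ant1:(0,1)->E->(0,2)
  grid max=3 at (0,1)
Step 5: ant0:(1,4)->N->(0,4) | ant1:(0,2)->W->(0,1)
  grid max=4 at (0,1)
Step 6: ant0:(0,4)->S->(1,4) | ant1:(0,1)->E->(0,2)
  grid max=3 at (0,1)
Final grid:
  0 3 1 0 0
  0 0 0 0 1
  0 0 0 0 0
  0 0 0 0 0
  0 0 0 0 0
Max pheromone 3 at (0,1)

Answer: (0,1)=3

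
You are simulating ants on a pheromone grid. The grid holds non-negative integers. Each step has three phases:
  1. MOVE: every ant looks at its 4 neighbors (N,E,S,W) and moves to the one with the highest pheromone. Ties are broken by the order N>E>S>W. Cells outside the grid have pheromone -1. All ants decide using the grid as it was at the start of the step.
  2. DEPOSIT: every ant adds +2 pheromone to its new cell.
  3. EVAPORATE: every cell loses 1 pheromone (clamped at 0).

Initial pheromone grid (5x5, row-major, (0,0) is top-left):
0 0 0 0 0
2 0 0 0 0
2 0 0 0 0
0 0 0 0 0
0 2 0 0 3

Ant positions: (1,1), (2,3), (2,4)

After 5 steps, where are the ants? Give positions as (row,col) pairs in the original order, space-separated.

Step 1: ant0:(1,1)->W->(1,0) | ant1:(2,3)->N->(1,3) | ant2:(2,4)->N->(1,4)
  grid max=3 at (1,0)
Step 2: ant0:(1,0)->S->(2,0) | ant1:(1,3)->E->(1,4) | ant2:(1,4)->W->(1,3)
  grid max=2 at (1,0)
Step 3: ant0:(2,0)->N->(1,0) | ant1:(1,4)->W->(1,3) | ant2:(1,3)->E->(1,4)
  grid max=3 at (1,0)
Step 4: ant0:(1,0)->S->(2,0) | ant1:(1,3)->E->(1,4) | ant2:(1,4)->W->(1,3)
  grid max=4 at (1,3)
Step 5: ant0:(2,0)->N->(1,0) | ant1:(1,4)->W->(1,3) | ant2:(1,3)->E->(1,4)
  grid max=5 at (1,3)

(1,0) (1,3) (1,4)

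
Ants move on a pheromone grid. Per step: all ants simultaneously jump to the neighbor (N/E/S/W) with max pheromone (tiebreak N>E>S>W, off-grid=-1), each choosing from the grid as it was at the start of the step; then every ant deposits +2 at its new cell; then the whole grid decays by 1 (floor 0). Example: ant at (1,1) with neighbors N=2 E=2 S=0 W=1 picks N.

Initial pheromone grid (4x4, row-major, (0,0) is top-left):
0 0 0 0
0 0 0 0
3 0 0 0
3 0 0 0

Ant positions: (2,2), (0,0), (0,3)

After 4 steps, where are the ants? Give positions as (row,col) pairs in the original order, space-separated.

Step 1: ant0:(2,2)->N->(1,2) | ant1:(0,0)->E->(0,1) | ant2:(0,3)->S->(1,3)
  grid max=2 at (2,0)
Step 2: ant0:(1,2)->E->(1,3) | ant1:(0,1)->E->(0,2) | ant2:(1,3)->W->(1,2)
  grid max=2 at (1,2)
Step 3: ant0:(1,3)->W->(1,2) | ant1:(0,2)->S->(1,2) | ant2:(1,2)->E->(1,3)
  grid max=5 at (1,2)
Step 4: ant0:(1,2)->E->(1,3) | ant1:(1,2)->E->(1,3) | ant2:(1,3)->W->(1,2)
  grid max=6 at (1,2)

(1,3) (1,3) (1,2)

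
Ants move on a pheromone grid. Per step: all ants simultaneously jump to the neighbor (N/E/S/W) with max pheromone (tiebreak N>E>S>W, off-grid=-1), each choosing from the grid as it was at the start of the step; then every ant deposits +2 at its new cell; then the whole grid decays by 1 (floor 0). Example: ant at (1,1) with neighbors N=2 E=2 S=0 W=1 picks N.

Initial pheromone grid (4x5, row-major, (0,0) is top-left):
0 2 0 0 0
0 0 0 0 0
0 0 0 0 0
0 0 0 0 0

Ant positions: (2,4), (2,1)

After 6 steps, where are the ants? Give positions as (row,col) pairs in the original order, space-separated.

Step 1: ant0:(2,4)->N->(1,4) | ant1:(2,1)->N->(1,1)
  grid max=1 at (0,1)
Step 2: ant0:(1,4)->N->(0,4) | ant1:(1,1)->N->(0,1)
  grid max=2 at (0,1)
Step 3: ant0:(0,4)->S->(1,4) | ant1:(0,1)->E->(0,2)
  grid max=1 at (0,1)
Step 4: ant0:(1,4)->N->(0,4) | ant1:(0,2)->W->(0,1)
  grid max=2 at (0,1)
Step 5: ant0:(0,4)->S->(1,4) | ant1:(0,1)->E->(0,2)
  grid max=1 at (0,1)
Step 6: ant0:(1,4)->N->(0,4) | ant1:(0,2)->W->(0,1)
  grid max=2 at (0,1)

(0,4) (0,1)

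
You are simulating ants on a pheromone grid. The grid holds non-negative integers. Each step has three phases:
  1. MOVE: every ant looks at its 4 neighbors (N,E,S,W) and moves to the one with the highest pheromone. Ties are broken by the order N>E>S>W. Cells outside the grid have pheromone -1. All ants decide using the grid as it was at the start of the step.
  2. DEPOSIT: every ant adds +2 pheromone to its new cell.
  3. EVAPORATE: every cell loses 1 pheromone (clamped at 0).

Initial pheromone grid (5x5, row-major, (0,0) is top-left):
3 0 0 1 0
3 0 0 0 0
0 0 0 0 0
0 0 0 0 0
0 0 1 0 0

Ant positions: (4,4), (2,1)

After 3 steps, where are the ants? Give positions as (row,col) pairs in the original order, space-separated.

Step 1: ant0:(4,4)->N->(3,4) | ant1:(2,1)->N->(1,1)
  grid max=2 at (0,0)
Step 2: ant0:(3,4)->N->(2,4) | ant1:(1,1)->W->(1,0)
  grid max=3 at (1,0)
Step 3: ant0:(2,4)->N->(1,4) | ant1:(1,0)->N->(0,0)
  grid max=2 at (0,0)

(1,4) (0,0)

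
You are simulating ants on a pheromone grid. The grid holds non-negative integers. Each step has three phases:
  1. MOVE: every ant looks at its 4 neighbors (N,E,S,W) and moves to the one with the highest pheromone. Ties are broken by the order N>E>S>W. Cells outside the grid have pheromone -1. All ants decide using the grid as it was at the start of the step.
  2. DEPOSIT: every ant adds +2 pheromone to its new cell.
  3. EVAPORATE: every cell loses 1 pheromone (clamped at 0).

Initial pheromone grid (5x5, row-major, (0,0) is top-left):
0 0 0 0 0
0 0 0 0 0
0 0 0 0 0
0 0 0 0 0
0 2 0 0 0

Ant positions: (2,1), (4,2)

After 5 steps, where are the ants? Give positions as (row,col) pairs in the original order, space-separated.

Step 1: ant0:(2,1)->N->(1,1) | ant1:(4,2)->W->(4,1)
  grid max=3 at (4,1)
Step 2: ant0:(1,1)->N->(0,1) | ant1:(4,1)->N->(3,1)
  grid max=2 at (4,1)
Step 3: ant0:(0,1)->E->(0,2) | ant1:(3,1)->S->(4,1)
  grid max=3 at (4,1)
Step 4: ant0:(0,2)->E->(0,3) | ant1:(4,1)->N->(3,1)
  grid max=2 at (4,1)
Step 5: ant0:(0,3)->E->(0,4) | ant1:(3,1)->S->(4,1)
  grid max=3 at (4,1)

(0,4) (4,1)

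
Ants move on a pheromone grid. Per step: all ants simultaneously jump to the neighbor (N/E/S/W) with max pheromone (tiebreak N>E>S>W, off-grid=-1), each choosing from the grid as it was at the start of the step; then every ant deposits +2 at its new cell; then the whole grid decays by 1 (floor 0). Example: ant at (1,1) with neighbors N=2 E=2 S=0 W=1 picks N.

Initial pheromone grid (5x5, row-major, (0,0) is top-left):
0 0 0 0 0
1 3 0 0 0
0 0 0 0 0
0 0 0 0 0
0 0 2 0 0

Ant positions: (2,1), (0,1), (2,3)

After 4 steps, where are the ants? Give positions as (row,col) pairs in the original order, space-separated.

Step 1: ant0:(2,1)->N->(1,1) | ant1:(0,1)->S->(1,1) | ant2:(2,3)->N->(1,3)
  grid max=6 at (1,1)
Step 2: ant0:(1,1)->N->(0,1) | ant1:(1,1)->N->(0,1) | ant2:(1,3)->N->(0,3)
  grid max=5 at (1,1)
Step 3: ant0:(0,1)->S->(1,1) | ant1:(0,1)->S->(1,1) | ant2:(0,3)->E->(0,4)
  grid max=8 at (1,1)
Step 4: ant0:(1,1)->N->(0,1) | ant1:(1,1)->N->(0,1) | ant2:(0,4)->S->(1,4)
  grid max=7 at (1,1)

(0,1) (0,1) (1,4)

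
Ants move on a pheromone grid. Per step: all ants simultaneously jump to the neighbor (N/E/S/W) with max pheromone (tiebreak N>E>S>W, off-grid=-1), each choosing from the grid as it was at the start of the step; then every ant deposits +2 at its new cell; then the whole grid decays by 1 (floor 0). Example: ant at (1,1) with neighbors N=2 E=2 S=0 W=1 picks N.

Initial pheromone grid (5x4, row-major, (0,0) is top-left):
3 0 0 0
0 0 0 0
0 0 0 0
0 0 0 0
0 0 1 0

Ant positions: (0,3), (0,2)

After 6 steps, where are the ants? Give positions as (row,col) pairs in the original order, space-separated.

Step 1: ant0:(0,3)->S->(1,3) | ant1:(0,2)->E->(0,3)
  grid max=2 at (0,0)
Step 2: ant0:(1,3)->N->(0,3) | ant1:(0,3)->S->(1,3)
  grid max=2 at (0,3)
Step 3: ant0:(0,3)->S->(1,3) | ant1:(1,3)->N->(0,3)
  grid max=3 at (0,3)
Step 4: ant0:(1,3)->N->(0,3) | ant1:(0,3)->S->(1,3)
  grid max=4 at (0,3)
Step 5: ant0:(0,3)->S->(1,3) | ant1:(1,3)->N->(0,3)
  grid max=5 at (0,3)
Step 6: ant0:(1,3)->N->(0,3) | ant1:(0,3)->S->(1,3)
  grid max=6 at (0,3)

(0,3) (1,3)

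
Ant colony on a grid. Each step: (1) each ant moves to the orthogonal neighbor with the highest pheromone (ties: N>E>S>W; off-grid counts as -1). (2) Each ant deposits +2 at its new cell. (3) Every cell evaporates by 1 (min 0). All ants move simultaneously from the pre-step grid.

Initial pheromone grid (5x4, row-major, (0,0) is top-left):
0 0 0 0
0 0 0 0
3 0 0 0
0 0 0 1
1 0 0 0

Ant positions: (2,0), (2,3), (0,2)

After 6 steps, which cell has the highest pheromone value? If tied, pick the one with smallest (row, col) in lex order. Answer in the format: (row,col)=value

Answer: (1,3)=5

Derivation:
Step 1: ant0:(2,0)->N->(1,0) | ant1:(2,3)->S->(3,3) | ant2:(0,2)->E->(0,3)
  grid max=2 at (2,0)
Step 2: ant0:(1,0)->S->(2,0) | ant1:(3,3)->N->(2,3) | ant2:(0,3)->S->(1,3)
  grid max=3 at (2,0)
Step 3: ant0:(2,0)->N->(1,0) | ant1:(2,3)->N->(1,3) | ant2:(1,3)->S->(2,3)
  grid max=2 at (1,3)
Step 4: ant0:(1,0)->S->(2,0) | ant1:(1,3)->S->(2,3) | ant2:(2,3)->N->(1,3)
  grid max=3 at (1,3)
Step 5: ant0:(2,0)->N->(1,0) | ant1:(2,3)->N->(1,3) | ant2:(1,3)->S->(2,3)
  grid max=4 at (1,3)
Step 6: ant0:(1,0)->S->(2,0) | ant1:(1,3)->S->(2,3) | ant2:(2,3)->N->(1,3)
  grid max=5 at (1,3)
Final grid:
  0 0 0 0
  0 0 0 5
  3 0 0 5
  0 0 0 0
  0 0 0 0
Max pheromone 5 at (1,3)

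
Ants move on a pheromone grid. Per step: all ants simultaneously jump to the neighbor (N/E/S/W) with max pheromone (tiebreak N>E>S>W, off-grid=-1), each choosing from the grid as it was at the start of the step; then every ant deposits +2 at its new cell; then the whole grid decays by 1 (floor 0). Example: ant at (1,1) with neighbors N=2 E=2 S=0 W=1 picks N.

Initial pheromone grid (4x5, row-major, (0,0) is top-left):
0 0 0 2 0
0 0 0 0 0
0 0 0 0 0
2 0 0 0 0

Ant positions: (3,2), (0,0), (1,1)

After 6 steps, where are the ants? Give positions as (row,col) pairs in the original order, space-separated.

Step 1: ant0:(3,2)->N->(2,2) | ant1:(0,0)->E->(0,1) | ant2:(1,1)->N->(0,1)
  grid max=3 at (0,1)
Step 2: ant0:(2,2)->N->(1,2) | ant1:(0,1)->E->(0,2) | ant2:(0,1)->E->(0,2)
  grid max=3 at (0,2)
Step 3: ant0:(1,2)->N->(0,2) | ant1:(0,2)->W->(0,1) | ant2:(0,2)->W->(0,1)
  grid max=5 at (0,1)
Step 4: ant0:(0,2)->W->(0,1) | ant1:(0,1)->E->(0,2) | ant2:(0,1)->E->(0,2)
  grid max=7 at (0,2)
Step 5: ant0:(0,1)->E->(0,2) | ant1:(0,2)->W->(0,1) | ant2:(0,2)->W->(0,1)
  grid max=9 at (0,1)
Step 6: ant0:(0,2)->W->(0,1) | ant1:(0,1)->E->(0,2) | ant2:(0,1)->E->(0,2)
  grid max=11 at (0,2)

(0,1) (0,2) (0,2)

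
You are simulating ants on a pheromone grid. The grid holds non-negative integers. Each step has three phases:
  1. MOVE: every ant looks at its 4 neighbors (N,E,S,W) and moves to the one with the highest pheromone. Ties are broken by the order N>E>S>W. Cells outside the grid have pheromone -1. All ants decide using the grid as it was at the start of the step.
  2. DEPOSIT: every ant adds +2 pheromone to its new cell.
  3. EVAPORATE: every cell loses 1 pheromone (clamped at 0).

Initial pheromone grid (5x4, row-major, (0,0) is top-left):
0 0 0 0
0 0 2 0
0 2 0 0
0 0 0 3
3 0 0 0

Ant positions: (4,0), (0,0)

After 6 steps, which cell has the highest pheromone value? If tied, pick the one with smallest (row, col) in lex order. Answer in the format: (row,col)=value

Answer: (4,0)=3

Derivation:
Step 1: ant0:(4,0)->N->(3,0) | ant1:(0,0)->E->(0,1)
  grid max=2 at (3,3)
Step 2: ant0:(3,0)->S->(4,0) | ant1:(0,1)->E->(0,2)
  grid max=3 at (4,0)
Step 3: ant0:(4,0)->N->(3,0) | ant1:(0,2)->E->(0,3)
  grid max=2 at (4,0)
Step 4: ant0:(3,0)->S->(4,0) | ant1:(0,3)->S->(1,3)
  grid max=3 at (4,0)
Step 5: ant0:(4,0)->N->(3,0) | ant1:(1,3)->N->(0,3)
  grid max=2 at (4,0)
Step 6: ant0:(3,0)->S->(4,0) | ant1:(0,3)->S->(1,3)
  grid max=3 at (4,0)
Final grid:
  0 0 0 0
  0 0 0 1
  0 0 0 0
  0 0 0 0
  3 0 0 0
Max pheromone 3 at (4,0)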